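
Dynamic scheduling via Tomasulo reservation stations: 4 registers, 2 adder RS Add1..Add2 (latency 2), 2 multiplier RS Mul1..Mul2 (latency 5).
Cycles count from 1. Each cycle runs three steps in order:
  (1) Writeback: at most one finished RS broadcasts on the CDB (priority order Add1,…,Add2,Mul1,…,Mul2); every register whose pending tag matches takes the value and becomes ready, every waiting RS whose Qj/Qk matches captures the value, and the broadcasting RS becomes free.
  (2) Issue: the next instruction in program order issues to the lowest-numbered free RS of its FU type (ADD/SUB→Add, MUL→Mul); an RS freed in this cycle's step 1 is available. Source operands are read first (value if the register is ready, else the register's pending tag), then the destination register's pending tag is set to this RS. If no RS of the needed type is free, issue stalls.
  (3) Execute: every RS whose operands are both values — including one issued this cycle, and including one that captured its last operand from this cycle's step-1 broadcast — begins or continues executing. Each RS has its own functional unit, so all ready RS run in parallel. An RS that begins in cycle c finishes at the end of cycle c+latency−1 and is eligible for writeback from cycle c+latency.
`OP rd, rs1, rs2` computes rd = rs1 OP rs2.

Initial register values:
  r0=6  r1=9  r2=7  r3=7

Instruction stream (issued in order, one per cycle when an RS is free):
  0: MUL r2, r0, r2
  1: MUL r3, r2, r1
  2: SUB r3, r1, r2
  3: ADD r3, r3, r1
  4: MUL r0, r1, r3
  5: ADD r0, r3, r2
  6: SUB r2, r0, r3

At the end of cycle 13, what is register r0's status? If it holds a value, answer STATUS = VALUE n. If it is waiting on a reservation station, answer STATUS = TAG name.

cycle 1: issue MUL r2<-Mul1 // r0:6,r1:9,r2:Mul1,r3:7
cycle 2: issue MUL r3<-Mul2 // r0:6,r1:9,r2:Mul1,r3:Mul2
cycle 3: issue SUB r3<-Add1 // r0:6,r1:9,r2:Mul1,r3:Add1
cycle 4: issue ADD r3<-Add2 // r0:6,r1:9,r2:Mul1,r3:Add2
cycle 5: stall // r0:6,r1:9,r2:Mul1,r3:Add2
cycle 6: CDB Mul1=42; issue MUL r0<-Mul1 // r0:Mul1,r1:9,r2:42,r3:Add2
cycle 7: stall // r0:Mul1,r1:9,r2:42,r3:Add2
cycle 8: CDB Add1=-33; issue ADD r0<-Add1 // r0:Add1,r1:9,r2:42,r3:Add2
cycle 9: stall // r0:Add1,r1:9,r2:42,r3:Add2
cycle 10: CDB Add2=-24; issue SUB r2<-Add2 // r0:Add1,r1:9,r2:Add2,r3:-24
cycle 11: CDB Mul2=378 // r0:Add1,r1:9,r2:Add2,r3:-24
cycle 12: CDB Add1=18 // r0:18,r1:9,r2:Add2,r3:-24
cycle 13: - // r0:18,r1:9,r2:Add2,r3:-24

STATUS = VALUE 18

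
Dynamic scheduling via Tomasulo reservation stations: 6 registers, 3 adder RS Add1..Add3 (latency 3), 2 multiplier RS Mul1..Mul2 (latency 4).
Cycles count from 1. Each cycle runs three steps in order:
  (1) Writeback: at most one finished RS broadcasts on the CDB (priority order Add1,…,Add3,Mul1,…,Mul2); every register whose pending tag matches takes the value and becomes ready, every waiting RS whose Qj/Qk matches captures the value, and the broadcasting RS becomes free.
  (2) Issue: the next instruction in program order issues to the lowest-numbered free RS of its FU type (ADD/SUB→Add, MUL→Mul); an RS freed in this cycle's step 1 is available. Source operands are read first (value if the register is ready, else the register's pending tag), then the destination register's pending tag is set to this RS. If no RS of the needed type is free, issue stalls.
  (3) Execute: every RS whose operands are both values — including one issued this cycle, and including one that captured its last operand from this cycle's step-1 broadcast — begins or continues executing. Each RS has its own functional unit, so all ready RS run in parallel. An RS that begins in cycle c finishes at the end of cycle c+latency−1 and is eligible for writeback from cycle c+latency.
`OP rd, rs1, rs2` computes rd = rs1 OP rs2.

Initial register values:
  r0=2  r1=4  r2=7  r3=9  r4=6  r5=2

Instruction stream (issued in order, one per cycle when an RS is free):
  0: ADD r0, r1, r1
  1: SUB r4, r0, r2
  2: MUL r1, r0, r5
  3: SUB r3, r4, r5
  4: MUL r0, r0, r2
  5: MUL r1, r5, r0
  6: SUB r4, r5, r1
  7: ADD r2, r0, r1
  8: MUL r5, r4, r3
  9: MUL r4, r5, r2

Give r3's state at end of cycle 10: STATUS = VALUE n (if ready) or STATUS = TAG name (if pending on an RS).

  c1: issue ADD r0<-Add1  regs: r0:Add1,r1:4,r2:7,r3:9,r4:6,r5:2
  c2: issue SUB r4<-Add2  regs: r0:Add1,r1:4,r2:7,r3:9,r4:Add2,r5:2
  c3: issue MUL r1<-Mul1  regs: r0:Add1,r1:Mul1,r2:7,r3:9,r4:Add2,r5:2
  c4: CDB Add1=8; issue SUB r3<-Add1  regs: r0:8,r1:Mul1,r2:7,r3:Add1,r4:Add2,r5:2
  c5: issue MUL r0<-Mul2  regs: r0:Mul2,r1:Mul1,r2:7,r3:Add1,r4:Add2,r5:2
  c6: stall  regs: r0:Mul2,r1:Mul1,r2:7,r3:Add1,r4:Add2,r5:2
  c7: CDB Add2=1; stall  regs: r0:Mul2,r1:Mul1,r2:7,r3:Add1,r4:1,r5:2
  c8: CDB Mul1=16; issue MUL r1<-Mul1  regs: r0:Mul2,r1:Mul1,r2:7,r3:Add1,r4:1,r5:2
  c9: CDB Mul2=56; issue SUB r4<-Add2  regs: r0:56,r1:Mul1,r2:7,r3:Add1,r4:Add2,r5:2
  c10: CDB Add1=-1; issue ADD r2<-Add1  regs: r0:56,r1:Mul1,r2:Add1,r3:-1,r4:Add2,r5:2

STATUS = VALUE -1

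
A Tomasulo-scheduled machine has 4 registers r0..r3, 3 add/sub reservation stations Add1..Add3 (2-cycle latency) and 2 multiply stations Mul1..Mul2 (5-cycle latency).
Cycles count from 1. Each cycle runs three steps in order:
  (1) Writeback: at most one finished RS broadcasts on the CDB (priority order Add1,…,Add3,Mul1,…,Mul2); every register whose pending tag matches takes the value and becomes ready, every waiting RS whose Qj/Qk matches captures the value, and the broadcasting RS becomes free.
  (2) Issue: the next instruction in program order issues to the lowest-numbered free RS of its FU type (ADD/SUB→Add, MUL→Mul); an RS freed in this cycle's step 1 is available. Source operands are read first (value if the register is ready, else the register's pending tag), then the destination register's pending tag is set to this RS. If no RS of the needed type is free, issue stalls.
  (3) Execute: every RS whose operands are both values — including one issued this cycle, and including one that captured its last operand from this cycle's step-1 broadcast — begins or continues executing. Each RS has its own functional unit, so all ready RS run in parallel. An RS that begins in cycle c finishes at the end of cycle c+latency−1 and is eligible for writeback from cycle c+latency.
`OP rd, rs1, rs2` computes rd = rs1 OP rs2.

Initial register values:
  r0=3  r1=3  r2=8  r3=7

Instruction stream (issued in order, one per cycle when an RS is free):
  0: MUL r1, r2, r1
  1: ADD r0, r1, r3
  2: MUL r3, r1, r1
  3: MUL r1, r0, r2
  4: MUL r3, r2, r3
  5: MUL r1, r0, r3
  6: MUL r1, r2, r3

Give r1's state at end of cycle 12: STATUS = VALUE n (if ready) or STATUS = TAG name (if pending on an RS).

  c1: issue MUL r1<-Mul1  regs: r0:3,r1:Mul1,r2:8,r3:7
  c2: issue ADD r0<-Add1  regs: r0:Add1,r1:Mul1,r2:8,r3:7
  c3: issue MUL r3<-Mul2  regs: r0:Add1,r1:Mul1,r2:8,r3:Mul2
  c4: stall  regs: r0:Add1,r1:Mul1,r2:8,r3:Mul2
  c5: stall  regs: r0:Add1,r1:Mul1,r2:8,r3:Mul2
  c6: CDB Mul1=24; issue MUL r1<-Mul1  regs: r0:Add1,r1:Mul1,r2:8,r3:Mul2
  c7: stall  regs: r0:Add1,r1:Mul1,r2:8,r3:Mul2
  c8: CDB Add1=31; stall  regs: r0:31,r1:Mul1,r2:8,r3:Mul2
  c9: stall  regs: r0:31,r1:Mul1,r2:8,r3:Mul2
  c10: stall  regs: r0:31,r1:Mul1,r2:8,r3:Mul2
  c11: CDB Mul2=576; issue MUL r3<-Mul2  regs: r0:31,r1:Mul1,r2:8,r3:Mul2
  c12: stall  regs: r0:31,r1:Mul1,r2:8,r3:Mul2

STATUS = TAG Mul1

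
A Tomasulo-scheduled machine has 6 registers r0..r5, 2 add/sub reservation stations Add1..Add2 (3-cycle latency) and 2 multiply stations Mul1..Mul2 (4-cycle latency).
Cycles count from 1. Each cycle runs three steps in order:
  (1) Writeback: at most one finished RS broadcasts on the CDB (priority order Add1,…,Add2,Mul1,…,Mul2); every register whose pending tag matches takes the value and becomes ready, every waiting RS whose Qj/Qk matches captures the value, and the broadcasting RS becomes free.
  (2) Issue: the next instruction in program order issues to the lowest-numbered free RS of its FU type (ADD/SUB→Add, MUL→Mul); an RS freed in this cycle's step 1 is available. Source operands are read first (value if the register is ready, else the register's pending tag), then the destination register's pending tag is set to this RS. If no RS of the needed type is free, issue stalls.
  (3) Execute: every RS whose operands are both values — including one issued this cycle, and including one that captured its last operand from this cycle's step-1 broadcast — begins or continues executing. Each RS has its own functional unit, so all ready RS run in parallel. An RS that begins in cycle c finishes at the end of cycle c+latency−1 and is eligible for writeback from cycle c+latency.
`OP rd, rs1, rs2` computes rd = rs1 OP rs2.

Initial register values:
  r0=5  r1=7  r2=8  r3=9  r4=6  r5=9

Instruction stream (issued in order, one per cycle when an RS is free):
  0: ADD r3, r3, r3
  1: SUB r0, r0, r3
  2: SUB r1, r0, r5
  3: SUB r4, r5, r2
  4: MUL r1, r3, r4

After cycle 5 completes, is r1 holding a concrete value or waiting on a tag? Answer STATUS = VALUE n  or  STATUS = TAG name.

cycle 1: issue ADD r3<-Add1 // r0:5,r1:7,r2:8,r3:Add1,r4:6,r5:9
cycle 2: issue SUB r0<-Add2 // r0:Add2,r1:7,r2:8,r3:Add1,r4:6,r5:9
cycle 3: stall // r0:Add2,r1:7,r2:8,r3:Add1,r4:6,r5:9
cycle 4: CDB Add1=18; issue SUB r1<-Add1 // r0:Add2,r1:Add1,r2:8,r3:18,r4:6,r5:9
cycle 5: stall // r0:Add2,r1:Add1,r2:8,r3:18,r4:6,r5:9

STATUS = TAG Add1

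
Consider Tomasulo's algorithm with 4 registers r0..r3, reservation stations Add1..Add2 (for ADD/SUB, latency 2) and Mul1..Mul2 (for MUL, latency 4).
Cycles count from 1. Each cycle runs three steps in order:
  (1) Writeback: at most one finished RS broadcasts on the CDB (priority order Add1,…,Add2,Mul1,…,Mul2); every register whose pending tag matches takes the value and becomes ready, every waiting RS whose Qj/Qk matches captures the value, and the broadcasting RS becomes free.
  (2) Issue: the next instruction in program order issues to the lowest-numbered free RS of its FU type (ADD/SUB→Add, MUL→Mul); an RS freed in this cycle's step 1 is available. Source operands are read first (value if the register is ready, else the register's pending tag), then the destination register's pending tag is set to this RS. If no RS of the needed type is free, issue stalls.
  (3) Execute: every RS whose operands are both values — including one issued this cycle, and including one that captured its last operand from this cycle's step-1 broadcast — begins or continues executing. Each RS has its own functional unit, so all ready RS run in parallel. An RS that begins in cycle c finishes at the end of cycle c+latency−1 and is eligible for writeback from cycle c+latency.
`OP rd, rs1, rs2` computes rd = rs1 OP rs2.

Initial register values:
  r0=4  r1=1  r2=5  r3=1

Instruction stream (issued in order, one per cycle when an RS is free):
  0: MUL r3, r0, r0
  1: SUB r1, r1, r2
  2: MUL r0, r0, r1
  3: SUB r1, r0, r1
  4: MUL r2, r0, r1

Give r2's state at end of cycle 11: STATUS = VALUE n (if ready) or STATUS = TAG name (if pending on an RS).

STATUS = TAG Mul1

c1: issue MUL r3<-Mul1 | r0:4,r1:1,r2:5,r3:Mul1
c2: issue SUB r1<-Add1 | r0:4,r1:Add1,r2:5,r3:Mul1
c3: issue MUL r0<-Mul2 | r0:Mul2,r1:Add1,r2:5,r3:Mul1
c4: CDB Add1=-4; issue SUB r1<-Add1 | r0:Mul2,r1:Add1,r2:5,r3:Mul1
c5: CDB Mul1=16; issue MUL r2<-Mul1 | r0:Mul2,r1:Add1,r2:Mul1,r3:16
c6: - | r0:Mul2,r1:Add1,r2:Mul1,r3:16
c7: - | r0:Mul2,r1:Add1,r2:Mul1,r3:16
c8: CDB Mul2=-16 | r0:-16,r1:Add1,r2:Mul1,r3:16
c9: - | r0:-16,r1:Add1,r2:Mul1,r3:16
c10: CDB Add1=-12 | r0:-16,r1:-12,r2:Mul1,r3:16
c11: - | r0:-16,r1:-12,r2:Mul1,r3:16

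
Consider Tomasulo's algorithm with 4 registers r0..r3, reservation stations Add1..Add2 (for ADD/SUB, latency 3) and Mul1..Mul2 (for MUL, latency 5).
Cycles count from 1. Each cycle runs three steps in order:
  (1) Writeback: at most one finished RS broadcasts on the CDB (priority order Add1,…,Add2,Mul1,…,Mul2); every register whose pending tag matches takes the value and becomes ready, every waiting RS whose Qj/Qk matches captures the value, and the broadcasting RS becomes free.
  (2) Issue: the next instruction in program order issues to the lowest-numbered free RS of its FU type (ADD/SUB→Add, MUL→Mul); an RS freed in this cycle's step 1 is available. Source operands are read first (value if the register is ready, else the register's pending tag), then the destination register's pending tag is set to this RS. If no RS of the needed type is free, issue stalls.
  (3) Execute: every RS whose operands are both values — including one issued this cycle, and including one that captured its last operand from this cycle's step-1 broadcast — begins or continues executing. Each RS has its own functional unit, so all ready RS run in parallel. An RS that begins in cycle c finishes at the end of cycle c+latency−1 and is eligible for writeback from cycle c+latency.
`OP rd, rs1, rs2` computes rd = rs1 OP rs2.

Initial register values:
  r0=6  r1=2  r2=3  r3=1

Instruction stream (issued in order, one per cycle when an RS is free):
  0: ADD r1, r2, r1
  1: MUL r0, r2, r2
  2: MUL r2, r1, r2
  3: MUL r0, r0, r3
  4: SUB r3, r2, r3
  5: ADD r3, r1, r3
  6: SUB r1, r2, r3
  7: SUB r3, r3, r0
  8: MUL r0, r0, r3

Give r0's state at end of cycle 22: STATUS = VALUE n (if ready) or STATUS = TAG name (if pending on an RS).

STATUS = TAG Mul1

cycle 1: issue ADD r1<-Add1 // r0:6,r1:Add1,r2:3,r3:1
cycle 2: issue MUL r0<-Mul1 // r0:Mul1,r1:Add1,r2:3,r3:1
cycle 3: issue MUL r2<-Mul2 // r0:Mul1,r1:Add1,r2:Mul2,r3:1
cycle 4: CDB Add1=5; stall // r0:Mul1,r1:5,r2:Mul2,r3:1
cycle 5: stall // r0:Mul1,r1:5,r2:Mul2,r3:1
cycle 6: stall // r0:Mul1,r1:5,r2:Mul2,r3:1
cycle 7: CDB Mul1=9; issue MUL r0<-Mul1 // r0:Mul1,r1:5,r2:Mul2,r3:1
cycle 8: issue SUB r3<-Add1 // r0:Mul1,r1:5,r2:Mul2,r3:Add1
cycle 9: CDB Mul2=15; issue ADD r3<-Add2 // r0:Mul1,r1:5,r2:15,r3:Add2
cycle 10: stall // r0:Mul1,r1:5,r2:15,r3:Add2
cycle 11: stall // r0:Mul1,r1:5,r2:15,r3:Add2
cycle 12: CDB Add1=14; issue SUB r1<-Add1 // r0:Mul1,r1:Add1,r2:15,r3:Add2
cycle 13: CDB Mul1=9; stall // r0:9,r1:Add1,r2:15,r3:Add2
cycle 14: stall // r0:9,r1:Add1,r2:15,r3:Add2
cycle 15: CDB Add2=19; issue SUB r3<-Add2 // r0:9,r1:Add1,r2:15,r3:Add2
cycle 16: issue MUL r0<-Mul1 // r0:Mul1,r1:Add1,r2:15,r3:Add2
cycle 17: - // r0:Mul1,r1:Add1,r2:15,r3:Add2
cycle 18: CDB Add1=-4 // r0:Mul1,r1:-4,r2:15,r3:Add2
cycle 19: CDB Add2=10 // r0:Mul1,r1:-4,r2:15,r3:10
cycle 20: - // r0:Mul1,r1:-4,r2:15,r3:10
cycle 21: - // r0:Mul1,r1:-4,r2:15,r3:10
cycle 22: - // r0:Mul1,r1:-4,r2:15,r3:10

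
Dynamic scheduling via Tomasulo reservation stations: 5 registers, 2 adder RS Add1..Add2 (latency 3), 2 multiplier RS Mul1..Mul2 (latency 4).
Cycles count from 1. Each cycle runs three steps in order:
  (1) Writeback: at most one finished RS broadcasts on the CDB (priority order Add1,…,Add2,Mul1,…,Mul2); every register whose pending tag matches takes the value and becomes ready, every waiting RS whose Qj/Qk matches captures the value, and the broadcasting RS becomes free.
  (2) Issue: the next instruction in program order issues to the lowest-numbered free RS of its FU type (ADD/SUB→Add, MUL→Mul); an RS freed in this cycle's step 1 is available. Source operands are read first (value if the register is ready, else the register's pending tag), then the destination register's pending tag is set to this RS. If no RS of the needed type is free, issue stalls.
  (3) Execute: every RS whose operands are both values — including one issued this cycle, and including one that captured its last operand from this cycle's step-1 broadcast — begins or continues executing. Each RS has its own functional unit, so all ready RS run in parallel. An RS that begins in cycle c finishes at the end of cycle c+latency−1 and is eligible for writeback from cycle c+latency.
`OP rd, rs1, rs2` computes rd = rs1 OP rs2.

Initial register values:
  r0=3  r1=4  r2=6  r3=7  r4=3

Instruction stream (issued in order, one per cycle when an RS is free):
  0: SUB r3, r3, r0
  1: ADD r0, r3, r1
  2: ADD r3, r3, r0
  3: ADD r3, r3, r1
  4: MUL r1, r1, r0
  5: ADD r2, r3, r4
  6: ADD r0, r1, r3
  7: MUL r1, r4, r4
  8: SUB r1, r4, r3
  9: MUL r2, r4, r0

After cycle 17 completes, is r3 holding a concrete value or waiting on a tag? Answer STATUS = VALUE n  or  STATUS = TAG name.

  c1: issue SUB r3<-Add1  regs: r0:3,r1:4,r2:6,r3:Add1,r4:3
  c2: issue ADD r0<-Add2  regs: r0:Add2,r1:4,r2:6,r3:Add1,r4:3
  c3: stall  regs: r0:Add2,r1:4,r2:6,r3:Add1,r4:3
  c4: CDB Add1=4; issue ADD r3<-Add1  regs: r0:Add2,r1:4,r2:6,r3:Add1,r4:3
  c5: stall  regs: r0:Add2,r1:4,r2:6,r3:Add1,r4:3
  c6: stall  regs: r0:Add2,r1:4,r2:6,r3:Add1,r4:3
  c7: CDB Add2=8; issue ADD r3<-Add2  regs: r0:8,r1:4,r2:6,r3:Add2,r4:3
  c8: issue MUL r1<-Mul1  regs: r0:8,r1:Mul1,r2:6,r3:Add2,r4:3
  c9: stall  regs: r0:8,r1:Mul1,r2:6,r3:Add2,r4:3
  c10: CDB Add1=12; issue ADD r2<-Add1  regs: r0:8,r1:Mul1,r2:Add1,r3:Add2,r4:3
  c11: stall  regs: r0:8,r1:Mul1,r2:Add1,r3:Add2,r4:3
  c12: CDB Mul1=32; stall  regs: r0:8,r1:32,r2:Add1,r3:Add2,r4:3
  c13: CDB Add2=16; issue ADD r0<-Add2  regs: r0:Add2,r1:32,r2:Add1,r3:16,r4:3
  c14: issue MUL r1<-Mul1  regs: r0:Add2,r1:Mul1,r2:Add1,r3:16,r4:3
  c15: stall  regs: r0:Add2,r1:Mul1,r2:Add1,r3:16,r4:3
  c16: CDB Add1=19; issue SUB r1<-Add1  regs: r0:Add2,r1:Add1,r2:19,r3:16,r4:3
  c17: CDB Add2=48; issue MUL r2<-Mul2  regs: r0:48,r1:Add1,r2:Mul2,r3:16,r4:3

STATUS = VALUE 16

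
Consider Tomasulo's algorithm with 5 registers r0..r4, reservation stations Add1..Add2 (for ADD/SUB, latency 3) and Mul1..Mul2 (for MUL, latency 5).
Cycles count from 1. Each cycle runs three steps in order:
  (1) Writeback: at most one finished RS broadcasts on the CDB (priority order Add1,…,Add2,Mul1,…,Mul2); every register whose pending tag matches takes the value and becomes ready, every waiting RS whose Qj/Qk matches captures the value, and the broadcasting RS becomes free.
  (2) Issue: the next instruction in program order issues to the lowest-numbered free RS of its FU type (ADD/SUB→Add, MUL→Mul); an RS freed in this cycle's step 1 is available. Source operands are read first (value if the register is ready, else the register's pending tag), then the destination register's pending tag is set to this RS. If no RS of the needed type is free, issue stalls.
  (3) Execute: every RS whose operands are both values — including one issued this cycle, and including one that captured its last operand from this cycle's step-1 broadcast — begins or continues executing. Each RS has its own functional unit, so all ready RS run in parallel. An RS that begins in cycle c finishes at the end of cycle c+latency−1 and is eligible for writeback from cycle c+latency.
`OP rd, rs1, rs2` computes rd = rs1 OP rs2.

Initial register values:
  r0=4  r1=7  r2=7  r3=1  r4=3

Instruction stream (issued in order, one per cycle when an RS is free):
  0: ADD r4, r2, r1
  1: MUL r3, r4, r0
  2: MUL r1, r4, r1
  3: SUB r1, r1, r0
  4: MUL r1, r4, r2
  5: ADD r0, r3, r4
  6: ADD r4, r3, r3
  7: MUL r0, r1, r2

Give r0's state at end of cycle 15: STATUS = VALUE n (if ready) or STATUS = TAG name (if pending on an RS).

STATUS = TAG Mul2

c1: issue ADD r4<-Add1 | r0:4,r1:7,r2:7,r3:1,r4:Add1
c2: issue MUL r3<-Mul1 | r0:4,r1:7,r2:7,r3:Mul1,r4:Add1
c3: issue MUL r1<-Mul2 | r0:4,r1:Mul2,r2:7,r3:Mul1,r4:Add1
c4: CDB Add1=14; issue SUB r1<-Add1 | r0:4,r1:Add1,r2:7,r3:Mul1,r4:14
c5: stall | r0:4,r1:Add1,r2:7,r3:Mul1,r4:14
c6: stall | r0:4,r1:Add1,r2:7,r3:Mul1,r4:14
c7: stall | r0:4,r1:Add1,r2:7,r3:Mul1,r4:14
c8: stall | r0:4,r1:Add1,r2:7,r3:Mul1,r4:14
c9: CDB Mul1=56; issue MUL r1<-Mul1 | r0:4,r1:Mul1,r2:7,r3:56,r4:14
c10: CDB Mul2=98; issue ADD r0<-Add2 | r0:Add2,r1:Mul1,r2:7,r3:56,r4:14
c11: stall | r0:Add2,r1:Mul1,r2:7,r3:56,r4:14
c12: stall | r0:Add2,r1:Mul1,r2:7,r3:56,r4:14
c13: CDB Add1=94; issue ADD r4<-Add1 | r0:Add2,r1:Mul1,r2:7,r3:56,r4:Add1
c14: CDB Add2=70; issue MUL r0<-Mul2 | r0:Mul2,r1:Mul1,r2:7,r3:56,r4:Add1
c15: CDB Mul1=98 | r0:Mul2,r1:98,r2:7,r3:56,r4:Add1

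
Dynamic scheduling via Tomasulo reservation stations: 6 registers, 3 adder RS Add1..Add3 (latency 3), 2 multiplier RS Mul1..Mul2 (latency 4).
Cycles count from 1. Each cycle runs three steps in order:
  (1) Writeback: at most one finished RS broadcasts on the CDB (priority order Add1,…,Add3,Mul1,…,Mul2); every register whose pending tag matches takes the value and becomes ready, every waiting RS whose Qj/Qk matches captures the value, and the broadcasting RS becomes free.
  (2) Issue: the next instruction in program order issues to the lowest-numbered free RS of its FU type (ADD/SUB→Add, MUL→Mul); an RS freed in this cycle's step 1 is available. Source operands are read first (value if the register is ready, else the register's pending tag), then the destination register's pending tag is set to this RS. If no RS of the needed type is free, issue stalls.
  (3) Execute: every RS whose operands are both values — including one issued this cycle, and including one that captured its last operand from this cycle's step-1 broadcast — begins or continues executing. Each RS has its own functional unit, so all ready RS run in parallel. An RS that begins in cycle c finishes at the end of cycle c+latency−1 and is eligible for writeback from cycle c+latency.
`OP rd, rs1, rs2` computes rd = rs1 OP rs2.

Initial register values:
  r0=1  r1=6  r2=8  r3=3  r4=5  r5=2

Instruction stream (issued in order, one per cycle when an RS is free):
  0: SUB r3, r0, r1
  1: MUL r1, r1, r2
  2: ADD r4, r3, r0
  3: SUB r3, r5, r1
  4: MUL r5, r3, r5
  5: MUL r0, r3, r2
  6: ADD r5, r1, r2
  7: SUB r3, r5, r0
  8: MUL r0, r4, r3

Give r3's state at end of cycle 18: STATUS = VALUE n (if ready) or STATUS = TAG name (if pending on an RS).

STATUS = VALUE 424

cycle 1: issue SUB r3<-Add1 // r0:1,r1:6,r2:8,r3:Add1,r4:5,r5:2
cycle 2: issue MUL r1<-Mul1 // r0:1,r1:Mul1,r2:8,r3:Add1,r4:5,r5:2
cycle 3: issue ADD r4<-Add2 // r0:1,r1:Mul1,r2:8,r3:Add1,r4:Add2,r5:2
cycle 4: CDB Add1=-5; issue SUB r3<-Add1 // r0:1,r1:Mul1,r2:8,r3:Add1,r4:Add2,r5:2
cycle 5: issue MUL r5<-Mul2 // r0:1,r1:Mul1,r2:8,r3:Add1,r4:Add2,r5:Mul2
cycle 6: CDB Mul1=48; issue MUL r0<-Mul1 // r0:Mul1,r1:48,r2:8,r3:Add1,r4:Add2,r5:Mul2
cycle 7: CDB Add2=-4; issue ADD r5<-Add2 // r0:Mul1,r1:48,r2:8,r3:Add1,r4:-4,r5:Add2
cycle 8: issue SUB r3<-Add3 // r0:Mul1,r1:48,r2:8,r3:Add3,r4:-4,r5:Add2
cycle 9: CDB Add1=-46; stall // r0:Mul1,r1:48,r2:8,r3:Add3,r4:-4,r5:Add2
cycle 10: CDB Add2=56; stall // r0:Mul1,r1:48,r2:8,r3:Add3,r4:-4,r5:56
cycle 11: stall // r0:Mul1,r1:48,r2:8,r3:Add3,r4:-4,r5:56
cycle 12: stall // r0:Mul1,r1:48,r2:8,r3:Add3,r4:-4,r5:56
cycle 13: CDB Mul1=-368; issue MUL r0<-Mul1 // r0:Mul1,r1:48,r2:8,r3:Add3,r4:-4,r5:56
cycle 14: CDB Mul2=-92 // r0:Mul1,r1:48,r2:8,r3:Add3,r4:-4,r5:56
cycle 15: - // r0:Mul1,r1:48,r2:8,r3:Add3,r4:-4,r5:56
cycle 16: CDB Add3=424 // r0:Mul1,r1:48,r2:8,r3:424,r4:-4,r5:56
cycle 17: - // r0:Mul1,r1:48,r2:8,r3:424,r4:-4,r5:56
cycle 18: - // r0:Mul1,r1:48,r2:8,r3:424,r4:-4,r5:56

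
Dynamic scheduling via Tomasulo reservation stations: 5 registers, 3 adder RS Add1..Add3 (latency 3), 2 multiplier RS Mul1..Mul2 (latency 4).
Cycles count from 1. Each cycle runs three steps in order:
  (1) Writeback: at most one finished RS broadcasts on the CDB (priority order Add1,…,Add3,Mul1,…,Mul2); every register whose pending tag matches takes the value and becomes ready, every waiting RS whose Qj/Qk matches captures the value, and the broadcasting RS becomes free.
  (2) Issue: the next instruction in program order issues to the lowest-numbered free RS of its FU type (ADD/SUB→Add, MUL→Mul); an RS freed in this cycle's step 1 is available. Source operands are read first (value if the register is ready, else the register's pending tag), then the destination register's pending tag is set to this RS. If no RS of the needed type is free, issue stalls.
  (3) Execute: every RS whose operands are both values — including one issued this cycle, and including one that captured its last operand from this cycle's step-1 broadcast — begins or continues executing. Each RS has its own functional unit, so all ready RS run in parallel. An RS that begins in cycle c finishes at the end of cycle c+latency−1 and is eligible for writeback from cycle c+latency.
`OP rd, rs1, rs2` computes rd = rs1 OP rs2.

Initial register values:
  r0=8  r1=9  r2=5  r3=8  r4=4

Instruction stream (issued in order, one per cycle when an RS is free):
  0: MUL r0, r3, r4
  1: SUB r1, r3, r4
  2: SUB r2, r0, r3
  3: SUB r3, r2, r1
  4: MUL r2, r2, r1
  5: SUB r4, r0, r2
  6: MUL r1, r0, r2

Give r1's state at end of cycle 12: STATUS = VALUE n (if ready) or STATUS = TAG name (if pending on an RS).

STATUS = TAG Mul1

cycle 1: issue MUL r0<-Mul1 // r0:Mul1,r1:9,r2:5,r3:8,r4:4
cycle 2: issue SUB r1<-Add1 // r0:Mul1,r1:Add1,r2:5,r3:8,r4:4
cycle 3: issue SUB r2<-Add2 // r0:Mul1,r1:Add1,r2:Add2,r3:8,r4:4
cycle 4: issue SUB r3<-Add3 // r0:Mul1,r1:Add1,r2:Add2,r3:Add3,r4:4
cycle 5: CDB Add1=4; issue MUL r2<-Mul2 // r0:Mul1,r1:4,r2:Mul2,r3:Add3,r4:4
cycle 6: CDB Mul1=32; issue SUB r4<-Add1 // r0:32,r1:4,r2:Mul2,r3:Add3,r4:Add1
cycle 7: issue MUL r1<-Mul1 // r0:32,r1:Mul1,r2:Mul2,r3:Add3,r4:Add1
cycle 8: - // r0:32,r1:Mul1,r2:Mul2,r3:Add3,r4:Add1
cycle 9: CDB Add2=24 // r0:32,r1:Mul1,r2:Mul2,r3:Add3,r4:Add1
cycle 10: - // r0:32,r1:Mul1,r2:Mul2,r3:Add3,r4:Add1
cycle 11: - // r0:32,r1:Mul1,r2:Mul2,r3:Add3,r4:Add1
cycle 12: CDB Add3=20 // r0:32,r1:Mul1,r2:Mul2,r3:20,r4:Add1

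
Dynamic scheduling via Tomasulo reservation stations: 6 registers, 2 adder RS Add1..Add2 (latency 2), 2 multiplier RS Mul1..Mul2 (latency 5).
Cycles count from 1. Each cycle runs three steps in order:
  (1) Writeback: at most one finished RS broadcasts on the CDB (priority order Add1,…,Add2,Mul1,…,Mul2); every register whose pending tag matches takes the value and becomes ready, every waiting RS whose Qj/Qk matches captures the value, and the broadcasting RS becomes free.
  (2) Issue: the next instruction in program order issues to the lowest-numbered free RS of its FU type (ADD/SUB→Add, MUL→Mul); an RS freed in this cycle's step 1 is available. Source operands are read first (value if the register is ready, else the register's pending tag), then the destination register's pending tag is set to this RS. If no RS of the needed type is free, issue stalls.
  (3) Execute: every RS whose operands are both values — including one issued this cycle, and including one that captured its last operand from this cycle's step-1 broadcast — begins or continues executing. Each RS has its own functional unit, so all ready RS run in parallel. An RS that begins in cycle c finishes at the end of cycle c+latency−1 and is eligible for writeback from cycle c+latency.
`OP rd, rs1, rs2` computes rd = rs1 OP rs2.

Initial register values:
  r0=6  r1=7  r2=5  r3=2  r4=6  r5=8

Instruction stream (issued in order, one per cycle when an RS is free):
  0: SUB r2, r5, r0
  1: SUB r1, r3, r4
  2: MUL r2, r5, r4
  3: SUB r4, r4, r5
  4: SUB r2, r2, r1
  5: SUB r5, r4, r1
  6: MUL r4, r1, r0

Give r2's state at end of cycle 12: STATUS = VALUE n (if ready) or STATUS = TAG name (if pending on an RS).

STATUS = VALUE 52

  c1: issue SUB r2<-Add1  regs: r0:6,r1:7,r2:Add1,r3:2,r4:6,r5:8
  c2: issue SUB r1<-Add2  regs: r0:6,r1:Add2,r2:Add1,r3:2,r4:6,r5:8
  c3: CDB Add1=2; issue MUL r2<-Mul1  regs: r0:6,r1:Add2,r2:Mul1,r3:2,r4:6,r5:8
  c4: CDB Add2=-4; issue SUB r4<-Add1  regs: r0:6,r1:-4,r2:Mul1,r3:2,r4:Add1,r5:8
  c5: issue SUB r2<-Add2  regs: r0:6,r1:-4,r2:Add2,r3:2,r4:Add1,r5:8
  c6: CDB Add1=-2; issue SUB r5<-Add1  regs: r0:6,r1:-4,r2:Add2,r3:2,r4:-2,r5:Add1
  c7: issue MUL r4<-Mul2  regs: r0:6,r1:-4,r2:Add2,r3:2,r4:Mul2,r5:Add1
  c8: CDB Add1=2  regs: r0:6,r1:-4,r2:Add2,r3:2,r4:Mul2,r5:2
  c9: CDB Mul1=48  regs: r0:6,r1:-4,r2:Add2,r3:2,r4:Mul2,r5:2
  c10: -  regs: r0:6,r1:-4,r2:Add2,r3:2,r4:Mul2,r5:2
  c11: CDB Add2=52  regs: r0:6,r1:-4,r2:52,r3:2,r4:Mul2,r5:2
  c12: CDB Mul2=-24  regs: r0:6,r1:-4,r2:52,r3:2,r4:-24,r5:2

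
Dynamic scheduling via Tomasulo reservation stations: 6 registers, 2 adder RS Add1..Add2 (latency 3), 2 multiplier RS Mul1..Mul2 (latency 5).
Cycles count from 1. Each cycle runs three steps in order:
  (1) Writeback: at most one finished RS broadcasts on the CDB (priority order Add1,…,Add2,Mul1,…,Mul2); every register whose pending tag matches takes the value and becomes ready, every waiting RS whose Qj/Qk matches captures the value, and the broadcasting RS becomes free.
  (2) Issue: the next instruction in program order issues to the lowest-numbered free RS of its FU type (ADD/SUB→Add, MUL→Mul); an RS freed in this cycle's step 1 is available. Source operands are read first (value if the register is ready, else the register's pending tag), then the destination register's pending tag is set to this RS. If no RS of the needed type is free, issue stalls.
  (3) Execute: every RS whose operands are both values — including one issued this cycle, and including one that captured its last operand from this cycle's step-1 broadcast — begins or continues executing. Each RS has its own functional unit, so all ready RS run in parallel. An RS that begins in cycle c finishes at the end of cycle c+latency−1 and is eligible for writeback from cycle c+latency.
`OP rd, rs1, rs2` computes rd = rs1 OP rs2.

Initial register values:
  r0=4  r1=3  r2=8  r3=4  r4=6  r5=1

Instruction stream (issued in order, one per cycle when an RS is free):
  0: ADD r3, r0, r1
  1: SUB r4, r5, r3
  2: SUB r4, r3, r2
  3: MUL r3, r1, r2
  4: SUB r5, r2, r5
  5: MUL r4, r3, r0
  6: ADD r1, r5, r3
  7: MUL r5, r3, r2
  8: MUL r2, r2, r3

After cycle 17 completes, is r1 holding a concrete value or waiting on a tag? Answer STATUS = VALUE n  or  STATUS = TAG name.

cycle 1: issue ADD r3<-Add1 // r0:4,r1:3,r2:8,r3:Add1,r4:6,r5:1
cycle 2: issue SUB r4<-Add2 // r0:4,r1:3,r2:8,r3:Add1,r4:Add2,r5:1
cycle 3: stall // r0:4,r1:3,r2:8,r3:Add1,r4:Add2,r5:1
cycle 4: CDB Add1=7; issue SUB r4<-Add1 // r0:4,r1:3,r2:8,r3:7,r4:Add1,r5:1
cycle 5: issue MUL r3<-Mul1 // r0:4,r1:3,r2:8,r3:Mul1,r4:Add1,r5:1
cycle 6: stall // r0:4,r1:3,r2:8,r3:Mul1,r4:Add1,r5:1
cycle 7: CDB Add1=-1; issue SUB r5<-Add1 // r0:4,r1:3,r2:8,r3:Mul1,r4:-1,r5:Add1
cycle 8: CDB Add2=-6; issue MUL r4<-Mul2 // r0:4,r1:3,r2:8,r3:Mul1,r4:Mul2,r5:Add1
cycle 9: issue ADD r1<-Add2 // r0:4,r1:Add2,r2:8,r3:Mul1,r4:Mul2,r5:Add1
cycle 10: CDB Add1=7; stall // r0:4,r1:Add2,r2:8,r3:Mul1,r4:Mul2,r5:7
cycle 11: CDB Mul1=24; issue MUL r5<-Mul1 // r0:4,r1:Add2,r2:8,r3:24,r4:Mul2,r5:Mul1
cycle 12: stall // r0:4,r1:Add2,r2:8,r3:24,r4:Mul2,r5:Mul1
cycle 13: stall // r0:4,r1:Add2,r2:8,r3:24,r4:Mul2,r5:Mul1
cycle 14: CDB Add2=31; stall // r0:4,r1:31,r2:8,r3:24,r4:Mul2,r5:Mul1
cycle 15: stall // r0:4,r1:31,r2:8,r3:24,r4:Mul2,r5:Mul1
cycle 16: CDB Mul1=192; issue MUL r2<-Mul1 // r0:4,r1:31,r2:Mul1,r3:24,r4:Mul2,r5:192
cycle 17: CDB Mul2=96 // r0:4,r1:31,r2:Mul1,r3:24,r4:96,r5:192

STATUS = VALUE 31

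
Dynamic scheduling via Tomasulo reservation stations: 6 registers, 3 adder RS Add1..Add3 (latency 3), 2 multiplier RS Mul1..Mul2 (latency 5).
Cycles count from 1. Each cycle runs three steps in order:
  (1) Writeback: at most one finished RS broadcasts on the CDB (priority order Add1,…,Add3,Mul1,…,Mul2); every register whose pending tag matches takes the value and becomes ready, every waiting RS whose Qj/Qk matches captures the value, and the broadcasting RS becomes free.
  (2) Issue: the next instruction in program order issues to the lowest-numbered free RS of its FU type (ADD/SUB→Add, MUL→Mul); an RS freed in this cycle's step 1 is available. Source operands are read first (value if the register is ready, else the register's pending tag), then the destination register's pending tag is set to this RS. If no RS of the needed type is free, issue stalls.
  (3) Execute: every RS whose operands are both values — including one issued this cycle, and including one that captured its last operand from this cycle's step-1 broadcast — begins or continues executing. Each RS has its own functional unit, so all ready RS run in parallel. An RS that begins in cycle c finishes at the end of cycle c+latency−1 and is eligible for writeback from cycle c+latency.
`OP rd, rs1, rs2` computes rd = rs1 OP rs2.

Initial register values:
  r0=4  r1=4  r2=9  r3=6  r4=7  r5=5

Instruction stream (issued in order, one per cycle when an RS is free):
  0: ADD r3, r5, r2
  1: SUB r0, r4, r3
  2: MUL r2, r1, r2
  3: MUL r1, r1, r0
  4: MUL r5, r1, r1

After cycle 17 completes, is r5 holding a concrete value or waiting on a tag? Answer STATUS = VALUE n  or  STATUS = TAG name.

  c1: issue ADD r3<-Add1  regs: r0:4,r1:4,r2:9,r3:Add1,r4:7,r5:5
  c2: issue SUB r0<-Add2  regs: r0:Add2,r1:4,r2:9,r3:Add1,r4:7,r5:5
  c3: issue MUL r2<-Mul1  regs: r0:Add2,r1:4,r2:Mul1,r3:Add1,r4:7,r5:5
  c4: CDB Add1=14; issue MUL r1<-Mul2  regs: r0:Add2,r1:Mul2,r2:Mul1,r3:14,r4:7,r5:5
  c5: stall  regs: r0:Add2,r1:Mul2,r2:Mul1,r3:14,r4:7,r5:5
  c6: stall  regs: r0:Add2,r1:Mul2,r2:Mul1,r3:14,r4:7,r5:5
  c7: CDB Add2=-7; stall  regs: r0:-7,r1:Mul2,r2:Mul1,r3:14,r4:7,r5:5
  c8: CDB Mul1=36; issue MUL r5<-Mul1  regs: r0:-7,r1:Mul2,r2:36,r3:14,r4:7,r5:Mul1
  c9: -  regs: r0:-7,r1:Mul2,r2:36,r3:14,r4:7,r5:Mul1
  c10: -  regs: r0:-7,r1:Mul2,r2:36,r3:14,r4:7,r5:Mul1
  c11: -  regs: r0:-7,r1:Mul2,r2:36,r3:14,r4:7,r5:Mul1
  c12: CDB Mul2=-28  regs: r0:-7,r1:-28,r2:36,r3:14,r4:7,r5:Mul1
  c13: -  regs: r0:-7,r1:-28,r2:36,r3:14,r4:7,r5:Mul1
  c14: -  regs: r0:-7,r1:-28,r2:36,r3:14,r4:7,r5:Mul1
  c15: -  regs: r0:-7,r1:-28,r2:36,r3:14,r4:7,r5:Mul1
  c16: -  regs: r0:-7,r1:-28,r2:36,r3:14,r4:7,r5:Mul1
  c17: CDB Mul1=784  regs: r0:-7,r1:-28,r2:36,r3:14,r4:7,r5:784

STATUS = VALUE 784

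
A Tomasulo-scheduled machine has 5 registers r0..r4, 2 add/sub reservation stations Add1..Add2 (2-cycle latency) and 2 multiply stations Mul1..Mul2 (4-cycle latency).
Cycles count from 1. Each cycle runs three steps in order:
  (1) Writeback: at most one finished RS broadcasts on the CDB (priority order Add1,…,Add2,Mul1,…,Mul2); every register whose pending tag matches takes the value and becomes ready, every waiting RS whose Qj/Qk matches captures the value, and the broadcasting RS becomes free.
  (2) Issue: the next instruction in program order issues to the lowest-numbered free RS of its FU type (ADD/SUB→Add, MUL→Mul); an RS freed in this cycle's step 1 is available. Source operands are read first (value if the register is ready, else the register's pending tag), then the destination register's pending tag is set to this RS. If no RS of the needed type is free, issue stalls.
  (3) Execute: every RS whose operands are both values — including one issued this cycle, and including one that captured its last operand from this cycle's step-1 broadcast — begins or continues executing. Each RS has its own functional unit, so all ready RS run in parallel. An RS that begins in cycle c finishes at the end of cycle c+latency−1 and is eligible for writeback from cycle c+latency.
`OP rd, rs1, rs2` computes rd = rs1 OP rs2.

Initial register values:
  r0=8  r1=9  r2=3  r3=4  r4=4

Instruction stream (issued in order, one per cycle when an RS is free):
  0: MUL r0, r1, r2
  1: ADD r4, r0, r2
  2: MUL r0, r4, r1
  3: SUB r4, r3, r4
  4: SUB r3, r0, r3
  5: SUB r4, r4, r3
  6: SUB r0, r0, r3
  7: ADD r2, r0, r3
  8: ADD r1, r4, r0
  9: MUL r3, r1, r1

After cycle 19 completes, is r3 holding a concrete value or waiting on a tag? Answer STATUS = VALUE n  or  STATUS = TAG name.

cycle 1: issue MUL r0<-Mul1 // r0:Mul1,r1:9,r2:3,r3:4,r4:4
cycle 2: issue ADD r4<-Add1 // r0:Mul1,r1:9,r2:3,r3:4,r4:Add1
cycle 3: issue MUL r0<-Mul2 // r0:Mul2,r1:9,r2:3,r3:4,r4:Add1
cycle 4: issue SUB r4<-Add2 // r0:Mul2,r1:9,r2:3,r3:4,r4:Add2
cycle 5: CDB Mul1=27; stall // r0:Mul2,r1:9,r2:3,r3:4,r4:Add2
cycle 6: stall // r0:Mul2,r1:9,r2:3,r3:4,r4:Add2
cycle 7: CDB Add1=30; issue SUB r3<-Add1 // r0:Mul2,r1:9,r2:3,r3:Add1,r4:Add2
cycle 8: stall // r0:Mul2,r1:9,r2:3,r3:Add1,r4:Add2
cycle 9: CDB Add2=-26; issue SUB r4<-Add2 // r0:Mul2,r1:9,r2:3,r3:Add1,r4:Add2
cycle 10: stall // r0:Mul2,r1:9,r2:3,r3:Add1,r4:Add2
cycle 11: CDB Mul2=270; stall // r0:270,r1:9,r2:3,r3:Add1,r4:Add2
cycle 12: stall // r0:270,r1:9,r2:3,r3:Add1,r4:Add2
cycle 13: CDB Add1=266; issue SUB r0<-Add1 // r0:Add1,r1:9,r2:3,r3:266,r4:Add2
cycle 14: stall // r0:Add1,r1:9,r2:3,r3:266,r4:Add2
cycle 15: CDB Add1=4; issue ADD r2<-Add1 // r0:4,r1:9,r2:Add1,r3:266,r4:Add2
cycle 16: CDB Add2=-292; issue ADD r1<-Add2 // r0:4,r1:Add2,r2:Add1,r3:266,r4:-292
cycle 17: CDB Add1=270; issue MUL r3<-Mul1 // r0:4,r1:Add2,r2:270,r3:Mul1,r4:-292
cycle 18: CDB Add2=-288 // r0:4,r1:-288,r2:270,r3:Mul1,r4:-292
cycle 19: - // r0:4,r1:-288,r2:270,r3:Mul1,r4:-292

STATUS = TAG Mul1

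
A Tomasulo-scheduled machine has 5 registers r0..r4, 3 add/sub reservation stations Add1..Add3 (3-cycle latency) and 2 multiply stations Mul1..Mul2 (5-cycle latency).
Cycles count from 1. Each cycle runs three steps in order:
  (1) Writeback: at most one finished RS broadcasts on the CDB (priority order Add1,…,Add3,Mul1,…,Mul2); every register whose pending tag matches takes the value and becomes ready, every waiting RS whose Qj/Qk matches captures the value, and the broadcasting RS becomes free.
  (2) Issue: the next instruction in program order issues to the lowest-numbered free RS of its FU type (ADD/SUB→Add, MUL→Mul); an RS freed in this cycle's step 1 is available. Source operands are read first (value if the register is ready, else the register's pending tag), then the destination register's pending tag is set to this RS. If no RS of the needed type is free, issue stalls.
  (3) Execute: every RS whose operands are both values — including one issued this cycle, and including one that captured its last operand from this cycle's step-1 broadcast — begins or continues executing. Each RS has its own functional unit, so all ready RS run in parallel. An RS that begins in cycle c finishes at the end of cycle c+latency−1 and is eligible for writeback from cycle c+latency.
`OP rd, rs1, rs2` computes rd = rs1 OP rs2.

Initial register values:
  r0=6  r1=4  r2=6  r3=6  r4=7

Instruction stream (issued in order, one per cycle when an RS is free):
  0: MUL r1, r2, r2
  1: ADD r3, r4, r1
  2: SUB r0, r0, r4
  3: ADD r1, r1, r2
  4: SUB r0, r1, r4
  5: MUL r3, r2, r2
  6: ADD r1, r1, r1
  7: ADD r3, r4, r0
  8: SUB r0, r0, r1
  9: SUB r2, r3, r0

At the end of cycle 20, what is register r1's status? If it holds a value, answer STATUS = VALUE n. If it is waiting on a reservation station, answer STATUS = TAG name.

cycle 1: issue MUL r1<-Mul1 // r0:6,r1:Mul1,r2:6,r3:6,r4:7
cycle 2: issue ADD r3<-Add1 // r0:6,r1:Mul1,r2:6,r3:Add1,r4:7
cycle 3: issue SUB r0<-Add2 // r0:Add2,r1:Mul1,r2:6,r3:Add1,r4:7
cycle 4: issue ADD r1<-Add3 // r0:Add2,r1:Add3,r2:6,r3:Add1,r4:7
cycle 5: stall // r0:Add2,r1:Add3,r2:6,r3:Add1,r4:7
cycle 6: CDB Add2=-1; issue SUB r0<-Add2 // r0:Add2,r1:Add3,r2:6,r3:Add1,r4:7
cycle 7: CDB Mul1=36; issue MUL r3<-Mul1 // r0:Add2,r1:Add3,r2:6,r3:Mul1,r4:7
cycle 8: stall // r0:Add2,r1:Add3,r2:6,r3:Mul1,r4:7
cycle 9: stall // r0:Add2,r1:Add3,r2:6,r3:Mul1,r4:7
cycle 10: CDB Add1=43; issue ADD r1<-Add1 // r0:Add2,r1:Add1,r2:6,r3:Mul1,r4:7
cycle 11: CDB Add3=42; issue ADD r3<-Add3 // r0:Add2,r1:Add1,r2:6,r3:Add3,r4:7
cycle 12: CDB Mul1=36; stall // r0:Add2,r1:Add1,r2:6,r3:Add3,r4:7
cycle 13: stall // r0:Add2,r1:Add1,r2:6,r3:Add3,r4:7
cycle 14: CDB Add1=84; issue SUB r0<-Add1 // r0:Add1,r1:84,r2:6,r3:Add3,r4:7
cycle 15: CDB Add2=35; issue SUB r2<-Add2 // r0:Add1,r1:84,r2:Add2,r3:Add3,r4:7
cycle 16: - // r0:Add1,r1:84,r2:Add2,r3:Add3,r4:7
cycle 17: - // r0:Add1,r1:84,r2:Add2,r3:Add3,r4:7
cycle 18: CDB Add1=-49 // r0:-49,r1:84,r2:Add2,r3:Add3,r4:7
cycle 19: CDB Add3=42 // r0:-49,r1:84,r2:Add2,r3:42,r4:7
cycle 20: - // r0:-49,r1:84,r2:Add2,r3:42,r4:7

STATUS = VALUE 84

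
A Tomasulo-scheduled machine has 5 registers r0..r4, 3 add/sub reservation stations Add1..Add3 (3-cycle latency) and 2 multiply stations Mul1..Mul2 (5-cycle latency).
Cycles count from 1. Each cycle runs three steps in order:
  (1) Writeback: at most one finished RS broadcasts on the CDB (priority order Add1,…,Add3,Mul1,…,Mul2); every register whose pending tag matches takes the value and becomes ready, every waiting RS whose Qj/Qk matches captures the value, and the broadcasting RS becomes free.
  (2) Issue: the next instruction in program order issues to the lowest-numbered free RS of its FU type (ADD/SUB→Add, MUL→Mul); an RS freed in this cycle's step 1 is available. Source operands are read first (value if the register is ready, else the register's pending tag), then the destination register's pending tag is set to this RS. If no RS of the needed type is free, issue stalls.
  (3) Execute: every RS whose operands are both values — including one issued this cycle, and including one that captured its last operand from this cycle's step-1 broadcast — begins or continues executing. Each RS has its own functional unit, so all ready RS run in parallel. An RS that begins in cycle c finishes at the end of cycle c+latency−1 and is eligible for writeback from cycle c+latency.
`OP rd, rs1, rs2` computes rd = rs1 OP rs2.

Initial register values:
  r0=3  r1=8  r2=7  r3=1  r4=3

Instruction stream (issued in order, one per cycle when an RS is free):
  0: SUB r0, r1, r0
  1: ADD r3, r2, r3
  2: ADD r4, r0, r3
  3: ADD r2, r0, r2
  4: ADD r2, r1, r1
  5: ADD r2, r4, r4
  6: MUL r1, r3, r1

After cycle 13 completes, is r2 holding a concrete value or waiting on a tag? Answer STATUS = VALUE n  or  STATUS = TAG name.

STATUS = VALUE 26

c1: issue SUB r0<-Add1 | r0:Add1,r1:8,r2:7,r3:1,r4:3
c2: issue ADD r3<-Add2 | r0:Add1,r1:8,r2:7,r3:Add2,r4:3
c3: issue ADD r4<-Add3 | r0:Add1,r1:8,r2:7,r3:Add2,r4:Add3
c4: CDB Add1=5; issue ADD r2<-Add1 | r0:5,r1:8,r2:Add1,r3:Add2,r4:Add3
c5: CDB Add2=8; issue ADD r2<-Add2 | r0:5,r1:8,r2:Add2,r3:8,r4:Add3
c6: stall | r0:5,r1:8,r2:Add2,r3:8,r4:Add3
c7: CDB Add1=12; issue ADD r2<-Add1 | r0:5,r1:8,r2:Add1,r3:8,r4:Add3
c8: CDB Add2=16; issue MUL r1<-Mul1 | r0:5,r1:Mul1,r2:Add1,r3:8,r4:Add3
c9: CDB Add3=13 | r0:5,r1:Mul1,r2:Add1,r3:8,r4:13
c10: - | r0:5,r1:Mul1,r2:Add1,r3:8,r4:13
c11: - | r0:5,r1:Mul1,r2:Add1,r3:8,r4:13
c12: CDB Add1=26 | r0:5,r1:Mul1,r2:26,r3:8,r4:13
c13: CDB Mul1=64 | r0:5,r1:64,r2:26,r3:8,r4:13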